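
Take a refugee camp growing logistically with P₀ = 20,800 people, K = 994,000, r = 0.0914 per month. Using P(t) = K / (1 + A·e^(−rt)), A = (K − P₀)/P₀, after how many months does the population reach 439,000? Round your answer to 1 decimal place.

t ≈ 39.5 months

A = (994000 − 20800)/20800 = 46.78846
439000 = 994000/(1 + 46.78846·e^(−0.0914t)) → 1 + 46.78846·e^(−0.0914t) = 2.26424
e^(−0.0914t) = 0.02702 → t = ln(37.00925)/0.0914 = 3.61117/0.0914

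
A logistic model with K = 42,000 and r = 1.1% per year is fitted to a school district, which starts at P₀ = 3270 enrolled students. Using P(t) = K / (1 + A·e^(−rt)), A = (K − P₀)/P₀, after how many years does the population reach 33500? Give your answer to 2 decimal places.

t ≈ 349.39 years

A = (42000 − 3270)/3270 = 11.84404
33500 = 42000/(1 + 11.84404·e^(−0.011t)) → 1 + 11.84404·e^(−0.011t) = 1.25373
e^(−0.011t) = 0.021423 → t = ln(46.67944)/0.011 = 3.8433/0.011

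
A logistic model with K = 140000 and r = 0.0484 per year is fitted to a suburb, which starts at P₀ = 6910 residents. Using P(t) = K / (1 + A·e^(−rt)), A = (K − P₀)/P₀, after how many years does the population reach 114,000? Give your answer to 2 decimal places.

t ≈ 91.66 years

A = (140000 − 6910)/6910 = 19.26049
114000 = 140000/(1 + 19.26049·e^(−0.0484t)) → 1 + 19.26049·e^(−0.0484t) = 1.22807
e^(−0.0484t) = 0.011841 → t = ln(84.44985)/0.0484 = 4.43616/0.0484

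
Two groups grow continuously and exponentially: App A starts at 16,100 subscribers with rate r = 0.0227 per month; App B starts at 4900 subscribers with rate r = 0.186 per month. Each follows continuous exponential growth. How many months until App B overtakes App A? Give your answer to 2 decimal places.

16100·e^(0.0227t) = 4900·e^(0.186t)
16100/4900 = e^((0.186 − 0.0227)t) → ln(3.28571) = 0.1633·t
t = 1.18958 / 0.1633

t ≈ 7.28 months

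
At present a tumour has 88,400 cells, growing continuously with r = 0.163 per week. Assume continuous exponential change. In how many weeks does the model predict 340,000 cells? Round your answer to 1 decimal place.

t ≈ 8.3 weeks

340000 = 88400 · e^(0.163·t)
t = ln(340000/88400) / 0.163 = ln(3.84615) / 0.163 = 1.34707 / 0.163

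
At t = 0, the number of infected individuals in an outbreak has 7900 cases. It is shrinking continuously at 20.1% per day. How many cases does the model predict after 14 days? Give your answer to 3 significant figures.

≈ 474 cases

P(14) = 7900 · e^(-0.201·14) = 7900 · e^(-2.814)
= 7900 · 0.05996 ≈ 473.72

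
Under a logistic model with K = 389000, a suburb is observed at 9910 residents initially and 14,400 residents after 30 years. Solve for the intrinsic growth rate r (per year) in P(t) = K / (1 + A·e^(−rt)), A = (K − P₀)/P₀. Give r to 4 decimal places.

A = (389000 − 9910)/9910 = 38.25328
14400 = 389000/(1 + 38.25328·e^(−r·30)) → e^(−30r) = (27.01389 − 1)/38.25328 = 0.680043
r = −ln(0.680043)/30 = 0.3856/30

r ≈ 0.0129 per year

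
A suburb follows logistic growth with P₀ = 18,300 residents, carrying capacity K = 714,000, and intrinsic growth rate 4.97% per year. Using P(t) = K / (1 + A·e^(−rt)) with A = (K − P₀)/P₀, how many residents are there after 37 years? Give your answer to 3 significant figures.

≈ 101,000 residents

A = (714000 − 18300)/18300 = 38.01639
P(37) = 714000 / (1 + 38.01639·e^(−0.0497·37)) = 714000 / (1 + 38.01639·0.158992)
= 714000 / 7.04431 ≈ 101358.39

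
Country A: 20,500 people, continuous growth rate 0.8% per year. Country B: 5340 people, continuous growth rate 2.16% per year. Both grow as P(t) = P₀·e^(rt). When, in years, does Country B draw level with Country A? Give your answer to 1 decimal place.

t ≈ 98.9 years

20500·e^(0.008t) = 5340·e^(0.0216t)
20500/5340 = e^((0.0216 − 0.008)t) → ln(3.83895) = 0.0136·t
t = 1.3452 / 0.0136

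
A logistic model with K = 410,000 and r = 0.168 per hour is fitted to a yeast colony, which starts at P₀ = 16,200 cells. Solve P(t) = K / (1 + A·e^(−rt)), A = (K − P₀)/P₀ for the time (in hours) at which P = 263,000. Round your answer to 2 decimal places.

t ≈ 22.46 hours

A = (410000 − 16200)/16200 = 24.30864
263000 = 410000/(1 + 24.30864·e^(−0.168t)) → 1 + 24.30864·e^(−0.168t) = 1.55894
e^(−0.168t) = 0.022993 → t = ln(43.49097)/0.168 = 3.77255/0.168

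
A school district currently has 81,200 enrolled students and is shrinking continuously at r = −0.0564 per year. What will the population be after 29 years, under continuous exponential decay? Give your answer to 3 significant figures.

≈ 15,800 enrolled students

P(29) = 81200 · e^(-0.0564·29) = 81200 · e^(-1.6356)
= 81200 · 0.19484 ≈ 15820.64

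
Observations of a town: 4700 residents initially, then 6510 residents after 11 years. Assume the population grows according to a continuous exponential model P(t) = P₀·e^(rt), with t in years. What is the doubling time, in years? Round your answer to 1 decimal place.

doubling time ≈ 23.4 years

r = ln(6510/4700) / 11 = ln(1.38511) / 11 ≈ 0.029616 per year
doubling time = ln 2 / |r| = 0.69315 / 0.029616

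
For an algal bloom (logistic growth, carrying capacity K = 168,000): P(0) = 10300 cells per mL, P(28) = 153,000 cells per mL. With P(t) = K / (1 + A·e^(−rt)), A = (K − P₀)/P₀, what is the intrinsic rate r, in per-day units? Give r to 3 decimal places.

A = (168000 − 10300)/10300 = 15.31068
153000 = 168000/(1 + 15.31068·e^(−r·28)) → e^(−28r) = (1.09804 − 1)/15.31068 = 0.006403
r = −ln(0.006403)/28 = 5.05094/28

r ≈ 0.180 per day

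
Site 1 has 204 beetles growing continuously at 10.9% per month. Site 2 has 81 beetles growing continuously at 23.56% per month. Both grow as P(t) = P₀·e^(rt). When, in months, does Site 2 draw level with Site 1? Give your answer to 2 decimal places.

204·e^(0.109t) = 81·e^(0.2356t)
204/81 = e^((0.2356 − 0.109)t) → ln(2.51852) = 0.1266·t
t = 0.92367 / 0.1266

t ≈ 7.30 months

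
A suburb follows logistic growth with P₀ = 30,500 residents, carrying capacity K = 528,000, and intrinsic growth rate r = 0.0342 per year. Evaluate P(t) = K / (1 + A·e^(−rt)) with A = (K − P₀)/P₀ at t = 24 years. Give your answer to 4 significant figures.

≈ 64,560 residents

A = (528000 − 30500)/30500 = 16.31148
P(24) = 528000 / (1 + 16.31148·e^(−0.0342·24)) = 528000 / (1 + 16.31148·0.440079)
= 528000 / 8.17835 ≈ 64560.74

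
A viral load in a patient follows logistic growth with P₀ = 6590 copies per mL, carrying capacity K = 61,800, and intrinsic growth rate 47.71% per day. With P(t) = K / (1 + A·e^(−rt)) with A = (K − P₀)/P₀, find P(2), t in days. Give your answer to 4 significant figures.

A = (61800 − 6590)/6590 = 8.37785
P(2) = 61800 / (1 + 8.37785·e^(−0.4771·2)) = 61800 / (1 + 8.37785·0.38512)
= 61800 / 4.22648 ≈ 14622.11

≈ 14,620 copies per mL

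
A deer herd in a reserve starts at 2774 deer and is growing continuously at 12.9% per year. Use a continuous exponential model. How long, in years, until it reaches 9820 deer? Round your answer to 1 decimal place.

9820 = 2774 · e^(0.129·t)
t = ln(9820/2774) / 0.129 = ln(3.54001) / 0.129 = 1.26413 / 0.129

t ≈ 9.8 years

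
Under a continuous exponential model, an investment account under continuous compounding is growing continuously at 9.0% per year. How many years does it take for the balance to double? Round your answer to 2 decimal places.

doubling time = ln(2) / |r| = 0.69315 / 0.09

doubling time ≈ 7.70 years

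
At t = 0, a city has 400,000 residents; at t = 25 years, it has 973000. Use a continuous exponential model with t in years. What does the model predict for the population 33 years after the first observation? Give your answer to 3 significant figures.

r = ln(973000/400000) / 25 ≈ 0.035557 per year
P(33) = 400000 · e^(0.035557·33) = 400000 · 3.23288 ≈ 1293152.52

≈ 1,290,000 residents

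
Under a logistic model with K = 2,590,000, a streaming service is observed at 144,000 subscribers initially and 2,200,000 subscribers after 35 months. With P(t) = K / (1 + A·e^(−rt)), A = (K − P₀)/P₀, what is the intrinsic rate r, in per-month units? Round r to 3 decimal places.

r ≈ 0.130 per month

A = (2590000 − 144000)/144000 = 16.98611
2200000 = 2590000/(1 + 16.98611·e^(−r·35)) → e^(−35r) = (1.17727 − 1)/16.98611 = 0.010436
r = −ln(0.010436)/35 = 4.56246/35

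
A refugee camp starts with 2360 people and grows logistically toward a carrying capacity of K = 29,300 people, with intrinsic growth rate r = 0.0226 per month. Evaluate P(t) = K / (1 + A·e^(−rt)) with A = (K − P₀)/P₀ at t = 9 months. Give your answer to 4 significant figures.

A = (29300 − 2360)/2360 = 11.41525
P(9) = 29300 / (1 + 11.41525·e^(−0.0226·9)) = 29300 / (1 + 11.41525·0.815952)
= 29300 / 10.3143 ≈ 2840.72

≈ 2,841 people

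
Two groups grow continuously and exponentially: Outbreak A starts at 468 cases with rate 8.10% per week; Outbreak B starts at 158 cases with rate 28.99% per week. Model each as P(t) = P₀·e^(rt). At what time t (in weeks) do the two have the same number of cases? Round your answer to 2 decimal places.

468·e^(0.081t) = 158·e^(0.2899t)
468/158 = e^((0.2899 − 0.081)t) → ln(2.96203) = 0.2089·t
t = 1.08587 / 0.2089

t ≈ 5.20 weeks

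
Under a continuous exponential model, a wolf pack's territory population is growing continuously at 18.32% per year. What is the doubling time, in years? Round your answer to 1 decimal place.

doubling time = ln(2) / |r| = 0.69315 / 0.1832

doubling time ≈ 3.8 years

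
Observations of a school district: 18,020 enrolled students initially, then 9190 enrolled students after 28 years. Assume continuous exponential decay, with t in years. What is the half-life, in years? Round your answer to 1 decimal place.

half-life ≈ 28.8 years

r = ln(9190/18020) / 28 = ln(0.50999) / 28 ≈ -0.024049 per year
half-life = ln 2 / |r| = 0.69315 / 0.024049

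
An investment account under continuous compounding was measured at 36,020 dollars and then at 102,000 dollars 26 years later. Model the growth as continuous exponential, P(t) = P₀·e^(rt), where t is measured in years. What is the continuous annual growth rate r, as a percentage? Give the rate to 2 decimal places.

r ≈ 4.00% per year

102000 = 36020 · e^(r·26)
e^(26r) = 102000/36020 = 2.83176
r = ln(2.83176) / 26 = 1.0409 / 26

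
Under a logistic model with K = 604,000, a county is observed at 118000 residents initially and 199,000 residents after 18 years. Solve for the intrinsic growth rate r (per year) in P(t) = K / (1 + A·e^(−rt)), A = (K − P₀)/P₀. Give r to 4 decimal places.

r ≈ 0.0392 per year

A = (604000 − 118000)/118000 = 4.11864
199000 = 604000/(1 + 4.11864·e^(−r·18)) → e^(−18r) = (3.03518 − 1)/4.11864 = 0.494137
r = −ln(0.494137)/18 = 0.70494/18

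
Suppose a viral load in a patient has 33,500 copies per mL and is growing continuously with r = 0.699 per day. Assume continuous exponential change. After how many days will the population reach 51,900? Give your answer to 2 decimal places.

51900 = 33500 · e^(0.699·t)
t = ln(51900/33500) / 0.699 = ln(1.54925) / 0.699 = 0.43777 / 0.699

t ≈ 0.63 days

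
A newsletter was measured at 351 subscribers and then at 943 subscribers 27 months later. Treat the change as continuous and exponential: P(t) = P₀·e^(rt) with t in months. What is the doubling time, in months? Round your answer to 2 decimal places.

r = ln(943/351) / 27 = ln(2.68661) / 27 ≈ 0.036603 per month
doubling time = ln 2 / |r| = 0.69315 / 0.036603

doubling time ≈ 18.94 months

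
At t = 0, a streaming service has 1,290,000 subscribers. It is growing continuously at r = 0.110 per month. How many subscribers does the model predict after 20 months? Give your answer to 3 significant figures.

P(20) = 1290000 · e^(0.11·20) = 1290000 · e^(2.2)
= 1290000 · 9.02501 ≈ 11642267.41

≈ 11,600,000 subscribers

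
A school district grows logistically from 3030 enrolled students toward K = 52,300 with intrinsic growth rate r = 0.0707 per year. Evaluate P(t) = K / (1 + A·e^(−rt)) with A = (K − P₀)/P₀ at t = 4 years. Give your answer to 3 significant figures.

≈ 3,950 enrolled students

A = (52300 − 3030)/3030 = 16.26073
P(4) = 52300 / (1 + 16.26073·e^(−0.0707·4)) = 52300 / (1 + 16.26073·0.753671)
= 52300 / 13.25523 ≈ 3945.61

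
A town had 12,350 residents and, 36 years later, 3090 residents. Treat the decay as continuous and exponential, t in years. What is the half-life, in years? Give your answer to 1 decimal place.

half-life ≈ 18.0 years

r = ln(3090/12350) / 36 = ln(0.2502) / 36 ≈ -0.038486 per year
half-life = ln 2 / |r| = 0.69315 / 0.038486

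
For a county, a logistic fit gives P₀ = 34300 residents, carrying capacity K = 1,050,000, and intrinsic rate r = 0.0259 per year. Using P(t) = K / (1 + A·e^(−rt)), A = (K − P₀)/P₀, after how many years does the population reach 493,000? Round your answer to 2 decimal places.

t ≈ 126.11 years

A = (1050000 − 34300)/34300 = 29.61224
493000 = 1050000/(1 + 29.61224·e^(−0.0259t)) → 1 + 29.61224·e^(−0.0259t) = 2.12982
e^(−0.0259t) = 0.038154 → t = ln(26.20976)/0.0259 = 3.26613/0.0259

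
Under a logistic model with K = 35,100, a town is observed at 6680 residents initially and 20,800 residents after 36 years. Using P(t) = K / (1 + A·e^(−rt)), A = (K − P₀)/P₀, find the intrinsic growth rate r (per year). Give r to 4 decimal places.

r ≈ 0.0506 per year

A = (35100 − 6680)/6680 = 4.25449
20800 = 35100/(1 + 4.25449·e^(−r·36)) → e^(−36r) = (1.6875 − 1)/4.25449 = 0.161594
r = −ln(0.161594)/36 = 1.82267/36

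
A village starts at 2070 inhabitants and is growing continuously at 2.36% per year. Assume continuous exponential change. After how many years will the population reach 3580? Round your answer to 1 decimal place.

t ≈ 23.2 years

3580 = 2070 · e^(0.0236·t)
t = ln(3580/2070) / 0.0236 = ln(1.72947) / 0.0236 = 0.54781 / 0.0236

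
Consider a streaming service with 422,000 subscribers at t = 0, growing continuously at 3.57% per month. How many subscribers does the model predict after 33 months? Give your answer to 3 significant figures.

≈ 1,370,000 subscribers

P(33) = 422000 · e^(0.0357·33) = 422000 · e^(1.1781)
= 422000 · 3.2482 ≈ 1370739.03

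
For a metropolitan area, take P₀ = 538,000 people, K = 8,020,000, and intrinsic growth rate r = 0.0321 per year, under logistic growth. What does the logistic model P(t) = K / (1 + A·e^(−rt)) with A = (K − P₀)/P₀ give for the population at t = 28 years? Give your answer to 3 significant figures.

≈ 1,200,000 people

A = (8020000 − 538000)/538000 = 13.90706
P(28) = 8020000 / (1 + 13.90706·e^(−0.0321·28)) = 8020000 / (1 + 13.90706·0.407058)
= 8020000 / 6.66098 ≈ 1204027.21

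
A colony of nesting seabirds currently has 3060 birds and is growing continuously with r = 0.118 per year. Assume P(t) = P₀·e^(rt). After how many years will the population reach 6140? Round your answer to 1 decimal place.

6140 = 3060 · e^(0.118·t)
t = ln(6140/3060) / 0.118 = ln(2.00654) / 0.118 = 0.69641 / 0.118

t ≈ 5.9 years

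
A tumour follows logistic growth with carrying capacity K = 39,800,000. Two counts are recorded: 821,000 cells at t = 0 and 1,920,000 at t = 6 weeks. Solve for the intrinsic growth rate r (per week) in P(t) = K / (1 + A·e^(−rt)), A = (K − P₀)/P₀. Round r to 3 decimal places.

r ≈ 0.146 per week

A = (39800000 − 821000)/821000 = 47.47747
1920000 = 39800000/(1 + 47.47747·e^(−r·6)) → e^(−6r) = (20.72917 − 1)/47.47747 = 0.415548
r = −ln(0.415548)/6 = 0.87816/6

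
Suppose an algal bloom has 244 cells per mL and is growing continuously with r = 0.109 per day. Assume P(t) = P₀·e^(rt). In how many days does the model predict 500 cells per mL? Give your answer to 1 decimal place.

500 = 244 · e^(0.109·t)
t = ln(500/244) / 0.109 = ln(2.04918) / 0.109 = 0.71744 / 0.109

t ≈ 6.6 days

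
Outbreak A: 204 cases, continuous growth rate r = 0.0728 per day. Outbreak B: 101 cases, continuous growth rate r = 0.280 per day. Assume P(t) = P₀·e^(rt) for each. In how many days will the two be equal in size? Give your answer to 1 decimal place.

t ≈ 3.4 days

204·e^(0.0728t) = 101·e^(0.28t)
204/101 = e^((0.28 − 0.0728)t) → ln(2.0198) = 0.2072·t
t = 0.703 / 0.2072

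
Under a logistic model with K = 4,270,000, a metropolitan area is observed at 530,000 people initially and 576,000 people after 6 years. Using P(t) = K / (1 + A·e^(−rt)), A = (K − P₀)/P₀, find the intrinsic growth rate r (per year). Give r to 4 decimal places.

A = (4270000 − 530000)/530000 = 7.0566
576000 = 4270000/(1 + 7.0566·e^(−r·6)) → e^(−6r) = (7.41319 − 1)/7.0566 = 0.908822
r = −ln(0.908822)/6 = 0.09561/6

r ≈ 0.0159 per year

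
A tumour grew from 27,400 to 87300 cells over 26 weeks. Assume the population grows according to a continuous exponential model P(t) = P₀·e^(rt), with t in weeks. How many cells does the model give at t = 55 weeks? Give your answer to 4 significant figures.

≈ 317,900 cells

r = ln(87300/27400) / 26 ≈ 0.04457 per week
P(55) = 27400 · e^(0.04457·55) = 27400 · 11.60369 ≈ 317941.2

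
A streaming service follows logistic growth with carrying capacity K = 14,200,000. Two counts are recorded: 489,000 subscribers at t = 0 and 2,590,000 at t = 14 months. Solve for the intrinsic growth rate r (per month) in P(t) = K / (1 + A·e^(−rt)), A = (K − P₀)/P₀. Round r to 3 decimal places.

A = (14200000 − 489000)/489000 = 28.03885
2590000 = 14200000/(1 + 28.03885·e^(−r·14)) → e^(−14r) = (5.48263 − 1)/28.03885 = 0.159872
r = −ln(0.159872)/14 = 1.83338/14

r ≈ 0.131 per month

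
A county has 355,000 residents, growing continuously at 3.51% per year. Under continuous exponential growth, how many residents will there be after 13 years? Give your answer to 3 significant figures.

≈ 560,000 residents

P(13) = 355000 · e^(0.0351·13) = 355000 · e^(0.4563)
= 355000 · 1.57822 ≈ 560269.43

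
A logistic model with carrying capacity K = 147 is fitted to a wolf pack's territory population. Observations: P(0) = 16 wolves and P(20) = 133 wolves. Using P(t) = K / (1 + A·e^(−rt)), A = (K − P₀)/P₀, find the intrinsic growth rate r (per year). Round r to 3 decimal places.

r ≈ 0.218 per year

A = (147 − 16)/16 = 8.1875
133 = 147/(1 + 8.1875·e^(−r·20)) → e^(−20r) = (1.10526 − 1)/8.1875 = 0.012857
r = −ln(0.012857)/20 = 4.3539/20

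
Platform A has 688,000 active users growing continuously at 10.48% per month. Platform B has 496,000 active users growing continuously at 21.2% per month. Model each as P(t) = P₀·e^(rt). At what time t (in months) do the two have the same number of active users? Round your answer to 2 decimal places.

688000·e^(0.1048t) = 496000·e^(0.212t)
688000/496000 = e^((0.212 − 0.1048)t) → ln(1.3871) = 0.1072·t
t = 0.32721 / 0.1072

t ≈ 3.05 months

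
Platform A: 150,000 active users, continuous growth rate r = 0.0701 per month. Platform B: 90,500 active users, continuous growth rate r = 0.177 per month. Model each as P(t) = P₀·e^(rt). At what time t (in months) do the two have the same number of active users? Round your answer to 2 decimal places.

t ≈ 4.73 months

150000·e^(0.0701t) = 90500·e^(0.177t)
150000/90500 = e^((0.177 − 0.0701)t) → ln(1.65746) = 0.1069·t
t = 0.50529 / 0.1069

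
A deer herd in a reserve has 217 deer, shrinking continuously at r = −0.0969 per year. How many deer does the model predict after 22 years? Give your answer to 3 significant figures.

P(22) = 217 · e^(-0.0969·22) = 217 · e^(-2.1318)
= 217 · 0.11862 ≈ 25.74

≈ 25.7 deer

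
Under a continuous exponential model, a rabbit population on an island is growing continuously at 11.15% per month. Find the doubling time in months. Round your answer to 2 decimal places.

doubling time ≈ 6.22 months

doubling time = ln(2) / |r| = 0.69315 / 0.1115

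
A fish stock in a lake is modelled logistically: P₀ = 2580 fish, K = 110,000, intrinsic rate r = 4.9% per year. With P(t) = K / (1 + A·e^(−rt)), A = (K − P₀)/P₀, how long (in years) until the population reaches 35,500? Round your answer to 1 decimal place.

A = (110000 − 2580)/2580 = 41.63566
35500 = 110000/(1 + 41.63566·e^(−0.049t)) → 1 + 41.63566·e^(−0.049t) = 3.09859
e^(−0.049t) = 0.050404 → t = ln(19.83981)/0.049 = 2.98769/0.049

t ≈ 61.0 years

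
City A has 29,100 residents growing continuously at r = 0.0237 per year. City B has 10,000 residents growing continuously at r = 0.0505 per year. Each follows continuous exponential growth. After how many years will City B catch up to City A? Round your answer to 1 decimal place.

t ≈ 39.9 years

29100·e^(0.0237t) = 10000·e^(0.0505t)
29100/10000 = e^((0.0505 − 0.0237)t) → ln(2.91) = 0.0268·t
t = 1.06815 / 0.0268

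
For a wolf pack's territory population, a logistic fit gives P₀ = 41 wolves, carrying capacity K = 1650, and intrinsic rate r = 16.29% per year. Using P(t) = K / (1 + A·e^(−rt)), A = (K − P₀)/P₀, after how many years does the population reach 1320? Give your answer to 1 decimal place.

t ≈ 31.0 years

A = (1650 − 41)/41 = 39.2439
1320 = 1650/(1 + 39.2439·e^(−0.1629t)) → 1 + 39.2439·e^(−0.1629t) = 1.25
e^(−0.1629t) = 0.00637 → t = ln(156.97561)/0.1629 = 5.05609/0.1629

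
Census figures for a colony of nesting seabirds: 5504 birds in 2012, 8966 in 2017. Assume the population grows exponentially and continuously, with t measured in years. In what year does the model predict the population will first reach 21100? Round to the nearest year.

r = ln(8966/5504) / 5 = 0.48796/5 ≈ 0.097593 per year
t = ln(21100/5504) / r = 1.3438/0.097593 ≈ 13.77 years after 2012

year 2026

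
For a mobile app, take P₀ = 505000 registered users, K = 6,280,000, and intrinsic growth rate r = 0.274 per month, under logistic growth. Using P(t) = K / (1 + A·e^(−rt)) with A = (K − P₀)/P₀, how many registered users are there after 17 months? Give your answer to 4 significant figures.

≈ 5,665,000 registered users

A = (6280000 − 505000)/505000 = 11.43564
P(17) = 6280000 / (1 + 11.43564·e^(−0.274·17)) = 6280000 / (1 + 11.43564·0.009485)
= 6280000 / 1.10847 ≈ 5665457.53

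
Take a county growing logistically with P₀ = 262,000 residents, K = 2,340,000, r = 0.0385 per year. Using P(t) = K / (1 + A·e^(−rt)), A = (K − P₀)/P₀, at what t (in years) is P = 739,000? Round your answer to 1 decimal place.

t ≈ 33.7 years

A = (2340000 − 262000)/262000 = 7.9313
739000 = 2340000/(1 + 7.9313·e^(−0.0385t)) → 1 + 7.9313·e^(−0.0385t) = 3.16644
e^(−0.0385t) = 0.273151 → t = ln(3.66098)/0.0385 = 1.29773/0.0385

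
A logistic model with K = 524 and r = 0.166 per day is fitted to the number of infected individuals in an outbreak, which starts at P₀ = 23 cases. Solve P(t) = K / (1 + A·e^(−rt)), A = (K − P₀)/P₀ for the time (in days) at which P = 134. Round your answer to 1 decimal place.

t ≈ 12.1 days

A = (524 − 23)/23 = 21.78261
134 = 524/(1 + 21.78261·e^(−0.166t)) → 1 + 21.78261·e^(−0.166t) = 3.91045
e^(−0.166t) = 0.133613 → t = ln(7.48428)/0.166 = 2.0128/0.166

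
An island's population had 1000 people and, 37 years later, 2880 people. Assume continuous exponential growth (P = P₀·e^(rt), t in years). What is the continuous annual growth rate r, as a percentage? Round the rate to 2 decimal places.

2880 = 1000 · e^(r·37)
e^(37r) = 2880/1000 = 2.88
r = ln(2.88) / 37 = 1.05779 / 37

r ≈ 2.86% per year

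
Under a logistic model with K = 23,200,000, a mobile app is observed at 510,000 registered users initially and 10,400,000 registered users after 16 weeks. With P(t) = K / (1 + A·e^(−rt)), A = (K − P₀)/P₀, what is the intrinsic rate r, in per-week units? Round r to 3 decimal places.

r ≈ 0.224 per week

A = (23200000 − 510000)/510000 = 44.4902
10400000 = 23200000/(1 + 44.4902·e^(−r·16)) → e^(−16r) = (2.23077 − 1)/44.4902 = 0.027664
r = −ln(0.027664)/16 = 3.58763/16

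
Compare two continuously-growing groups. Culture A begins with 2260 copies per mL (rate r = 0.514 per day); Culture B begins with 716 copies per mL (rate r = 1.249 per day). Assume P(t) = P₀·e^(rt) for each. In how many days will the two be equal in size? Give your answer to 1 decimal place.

2260·e^(0.514t) = 716·e^(1.249t)
2260/716 = e^((1.249 − 0.514)t) → ln(3.15642) = 0.735·t
t = 1.14944 / 0.735

t ≈ 1.6 days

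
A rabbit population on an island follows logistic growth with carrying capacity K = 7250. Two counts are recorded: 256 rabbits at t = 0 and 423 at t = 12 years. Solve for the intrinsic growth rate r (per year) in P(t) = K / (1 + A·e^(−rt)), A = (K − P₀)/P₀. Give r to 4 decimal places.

A = (7250 − 256)/256 = 27.32031
423 = 7250/(1 + 27.32031·e^(−r·12)) → e^(−12r) = (17.13948 − 1)/27.32031 = 0.59075
r = −ln(0.59075)/12 = 0.52636/12

r ≈ 0.0439 per year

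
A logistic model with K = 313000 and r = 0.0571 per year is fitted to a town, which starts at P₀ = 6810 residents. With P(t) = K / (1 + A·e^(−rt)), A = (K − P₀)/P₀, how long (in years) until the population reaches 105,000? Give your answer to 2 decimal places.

t ≈ 54.68 years

A = (313000 − 6810)/6810 = 44.96182
105000 = 313000/(1 + 44.96182·e^(−0.0571t)) → 1 + 44.96182·e^(−0.0571t) = 2.98095
e^(−0.0571t) = 0.044059 → t = ln(22.69707)/0.0571 = 3.12224/0.0571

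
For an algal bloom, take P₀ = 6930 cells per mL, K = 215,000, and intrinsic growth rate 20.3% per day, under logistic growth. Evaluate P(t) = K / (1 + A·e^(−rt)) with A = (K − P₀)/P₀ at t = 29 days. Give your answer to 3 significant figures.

≈ 198,000 cells per mL

A = (215000 − 6930)/6930 = 30.02453
P(29) = 215000 / (1 + 30.02453·e^(−0.203·29)) = 215000 / (1 + 30.02453·0.002775)
= 215000 / 1.08333 ≈ 198462.74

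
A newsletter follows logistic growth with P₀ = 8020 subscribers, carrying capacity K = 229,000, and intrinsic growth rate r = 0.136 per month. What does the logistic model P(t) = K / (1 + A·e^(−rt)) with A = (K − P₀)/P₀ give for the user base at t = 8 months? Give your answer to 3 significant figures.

≈ 22,300 subscribers

A = (229000 − 8020)/8020 = 27.55362
P(8) = 229000 / (1 + 27.55362·e^(−0.136·8)) = 229000 / (1 + 27.55362·0.33689)
= 229000 / 10.28253 ≈ 22270.79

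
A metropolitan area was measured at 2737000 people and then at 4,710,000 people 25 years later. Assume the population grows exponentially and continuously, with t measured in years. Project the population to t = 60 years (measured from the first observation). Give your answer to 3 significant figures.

≈ 10,100,000 people

r = ln(4710000/2737000) / 25 ≈ 0.021713 per year
P(60) = 2737000 · e^(0.021713·60) = 2737000 · 3.67952 ≈ 10070834.54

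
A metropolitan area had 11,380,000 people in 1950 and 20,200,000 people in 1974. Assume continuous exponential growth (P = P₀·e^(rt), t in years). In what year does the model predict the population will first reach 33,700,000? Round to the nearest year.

year 1995

r = ln(20200000/11380000) / 24 = 0.57383/24 ≈ 0.023909 per year
t = ln(33700000/11380000) / r = 1.08564/0.023909 ≈ 45.41 years after 1950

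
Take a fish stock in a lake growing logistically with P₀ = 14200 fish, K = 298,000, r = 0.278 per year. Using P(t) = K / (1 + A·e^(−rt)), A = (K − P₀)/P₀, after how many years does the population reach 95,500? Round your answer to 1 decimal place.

t ≈ 8.1 years

A = (298000 − 14200)/14200 = 19.98592
95500 = 298000/(1 + 19.98592·e^(−0.278t)) → 1 + 19.98592·e^(−0.278t) = 3.12042
e^(−0.278t) = 0.106096 → t = ln(9.42546)/0.278 = 2.24341/0.278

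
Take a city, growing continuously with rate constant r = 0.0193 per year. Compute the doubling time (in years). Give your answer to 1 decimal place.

doubling time ≈ 35.9 years

doubling time = ln(2) / |r| = 0.69315 / 0.0193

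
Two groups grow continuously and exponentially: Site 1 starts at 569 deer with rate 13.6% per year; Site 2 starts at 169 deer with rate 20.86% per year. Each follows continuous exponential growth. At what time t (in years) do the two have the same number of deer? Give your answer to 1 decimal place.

569·e^(0.136t) = 169·e^(0.2086t)
569/169 = e^((0.2086 − 0.136)t) → ln(3.36686) = 0.0726·t
t = 1.21398 / 0.0726

t ≈ 16.7 years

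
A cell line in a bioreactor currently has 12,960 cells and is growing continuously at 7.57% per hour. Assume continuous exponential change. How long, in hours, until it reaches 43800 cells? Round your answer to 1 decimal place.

t ≈ 16.1 hours

43800 = 12960 · e^(0.0757·t)
t = ln(43800/12960) / 0.0757 = ln(3.37963) / 0.0757 = 1.21777 / 0.0757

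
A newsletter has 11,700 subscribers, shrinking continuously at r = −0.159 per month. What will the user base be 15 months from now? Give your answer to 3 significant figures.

≈ 1,080 subscribers

P(15) = 11700 · e^(-0.159·15) = 11700 · e^(-2.385)
= 11700 · 0.09209 ≈ 1077.44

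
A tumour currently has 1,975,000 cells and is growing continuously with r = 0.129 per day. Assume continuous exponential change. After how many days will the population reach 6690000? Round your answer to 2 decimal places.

t ≈ 9.46 days

6690000 = 1975000 · e^(0.129·t)
t = ln(6690000/1975000) / 0.129 = ln(3.38734) / 0.129 = 1.22005 / 0.129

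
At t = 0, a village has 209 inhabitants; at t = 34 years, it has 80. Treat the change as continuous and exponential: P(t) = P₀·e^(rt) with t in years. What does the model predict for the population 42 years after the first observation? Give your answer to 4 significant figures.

r = ln(80/209) / 34 ≈ -0.028244 per year
P(42) = 209 · e^(-0.028244·42) = 209 · 0.30536 ≈ 63.82

≈ 63.82 inhabitants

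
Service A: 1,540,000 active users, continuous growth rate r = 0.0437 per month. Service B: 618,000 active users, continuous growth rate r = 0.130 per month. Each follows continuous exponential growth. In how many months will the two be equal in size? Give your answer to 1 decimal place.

1540000·e^(0.0437t) = 618000·e^(0.13t)
1540000/618000 = e^((0.13 − 0.0437)t) → ln(2.49191) = 0.0863·t
t = 0.91305 / 0.0863

t ≈ 10.6 months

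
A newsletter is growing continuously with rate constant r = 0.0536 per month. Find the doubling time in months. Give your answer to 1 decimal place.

doubling time ≈ 12.9 months

doubling time = ln(2) / |r| = 0.69315 / 0.0536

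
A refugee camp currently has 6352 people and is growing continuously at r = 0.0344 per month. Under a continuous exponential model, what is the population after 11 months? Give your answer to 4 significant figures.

≈ 9,274 people

P(11) = 6352 · e^(0.0344·11) = 6352 · e^(0.3784)
= 6352 · 1.45995 ≈ 9273.58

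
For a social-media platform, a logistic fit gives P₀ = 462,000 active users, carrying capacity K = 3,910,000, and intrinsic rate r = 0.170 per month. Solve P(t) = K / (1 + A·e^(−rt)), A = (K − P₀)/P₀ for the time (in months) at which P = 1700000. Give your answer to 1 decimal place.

A = (3910000 − 462000)/462000 = 7.4632
1700000 = 3910000/(1 + 7.4632·e^(−0.17t)) → 1 + 7.4632·e^(−0.17t) = 2.3
e^(−0.17t) = 0.174188 → t = ln(5.74093)/0.17 = 1.74762/0.17

t ≈ 10.3 months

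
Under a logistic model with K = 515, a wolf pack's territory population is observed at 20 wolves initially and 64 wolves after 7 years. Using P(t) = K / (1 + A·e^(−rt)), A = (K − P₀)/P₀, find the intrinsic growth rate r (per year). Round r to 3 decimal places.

A = (515 − 20)/20 = 24.75
64 = 515/(1 + 24.75·e^(−r·7)) → e^(−7r) = (8.04688 − 1)/24.75 = 0.284722
r = −ln(0.284722)/7 = 1.25624/7

r ≈ 0.179 per year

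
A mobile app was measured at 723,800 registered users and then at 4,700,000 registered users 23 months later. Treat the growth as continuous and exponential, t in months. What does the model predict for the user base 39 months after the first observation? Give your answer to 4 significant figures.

≈ 17,270,000 registered users

r = ln(4700000/723800) / 23 ≈ 0.081339 per month
P(39) = 723800 · e^(0.081339·39) = 723800 · 23.86065 ≈ 17270337.9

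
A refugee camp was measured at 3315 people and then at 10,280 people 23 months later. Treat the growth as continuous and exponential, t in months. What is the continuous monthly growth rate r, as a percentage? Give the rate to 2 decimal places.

10280 = 3315 · e^(r·23)
e^(23r) = 10280/3315 = 3.10106
r = ln(3.10106) / 23 = 1.13174 / 23

r ≈ 4.92% per month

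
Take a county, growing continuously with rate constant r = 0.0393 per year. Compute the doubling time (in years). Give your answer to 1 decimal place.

doubling time ≈ 17.6 years

doubling time = ln(2) / |r| = 0.69315 / 0.0393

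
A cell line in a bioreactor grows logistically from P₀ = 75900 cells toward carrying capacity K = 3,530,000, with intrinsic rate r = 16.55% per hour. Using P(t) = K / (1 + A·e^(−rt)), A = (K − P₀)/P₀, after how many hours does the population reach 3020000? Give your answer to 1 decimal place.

t ≈ 33.8 hours

A = (3530000 − 75900)/75900 = 45.50856
3020000 = 3530000/(1 + 45.50856·e^(−0.1655t)) → 1 + 45.50856·e^(−0.1655t) = 1.16887
e^(−0.1655t) = 0.003711 → t = ln(269.48208)/0.1655 = 5.5965/0.1655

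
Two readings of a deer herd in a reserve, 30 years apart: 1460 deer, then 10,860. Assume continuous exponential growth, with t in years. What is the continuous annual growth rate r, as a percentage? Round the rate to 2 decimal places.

r ≈ 6.69% per year

10860 = 1460 · e^(r·30)
e^(30r) = 10860/1460 = 7.43836
r = ln(7.43836) / 30 = 2.00665 / 30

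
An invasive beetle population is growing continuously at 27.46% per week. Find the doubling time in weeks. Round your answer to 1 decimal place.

doubling time = ln(2) / |r| = 0.69315 / 0.2746

doubling time ≈ 2.5 weeks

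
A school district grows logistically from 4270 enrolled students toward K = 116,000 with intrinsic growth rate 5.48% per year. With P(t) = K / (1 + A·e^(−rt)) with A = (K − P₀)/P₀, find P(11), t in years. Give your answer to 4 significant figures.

A = (116000 − 4270)/4270 = 26.16628
P(11) = 116000 / (1 + 26.16628·e^(−0.0548·11)) = 116000 / (1 + 26.16628·0.547277)
= 116000 / 15.3202 ≈ 7571.7

≈ 7,572 enrolled students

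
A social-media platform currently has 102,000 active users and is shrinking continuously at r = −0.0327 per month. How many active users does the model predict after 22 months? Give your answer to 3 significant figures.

P(22) = 102000 · e^(-0.0327·22) = 102000 · e^(-0.7194)
= 102000 · 0.48704 ≈ 49678.53

≈ 49,700 active users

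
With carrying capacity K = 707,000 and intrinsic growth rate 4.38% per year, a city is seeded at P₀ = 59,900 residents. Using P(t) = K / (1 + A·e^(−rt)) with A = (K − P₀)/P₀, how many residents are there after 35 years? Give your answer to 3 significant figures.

A = (707000 − 59900)/59900 = 10.80301
P(35) = 707000 / (1 + 10.80301·e^(−0.0438·35)) = 707000 / (1 + 10.80301·0.215887)
= 707000 / 3.33223 ≈ 212170.31

≈ 212,000 residents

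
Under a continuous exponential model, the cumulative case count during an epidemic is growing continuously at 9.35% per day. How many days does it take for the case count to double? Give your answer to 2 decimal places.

doubling time = ln(2) / |r| = 0.69315 / 0.0935

doubling time ≈ 7.41 days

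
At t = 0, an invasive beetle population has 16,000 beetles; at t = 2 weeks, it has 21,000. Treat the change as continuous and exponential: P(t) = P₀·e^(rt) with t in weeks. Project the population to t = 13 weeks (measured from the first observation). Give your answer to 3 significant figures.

≈ 93,700 beetles

r = ln(21000/16000) / 2 ≈ 0.135967 per week
P(13) = 16000 · e^(0.135967·13) = 16000 · 5.8566 ≈ 93705.59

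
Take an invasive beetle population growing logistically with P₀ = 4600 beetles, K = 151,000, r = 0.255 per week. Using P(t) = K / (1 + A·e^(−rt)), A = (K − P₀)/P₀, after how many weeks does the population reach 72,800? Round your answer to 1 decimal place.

A = (151000 − 4600)/4600 = 31.82609
72800 = 151000/(1 + 31.82609·e^(−0.255t)) → 1 + 31.82609·e^(−0.255t) = 2.07418
e^(−0.255t) = 0.033751 → t = ln(29.62838)/0.255 = 3.38873/0.255

t ≈ 13.3 weeks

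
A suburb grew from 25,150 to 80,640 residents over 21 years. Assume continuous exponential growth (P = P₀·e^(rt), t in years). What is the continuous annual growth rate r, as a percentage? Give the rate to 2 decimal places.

r ≈ 5.55% per year

80640 = 25150 · e^(r·21)
e^(21r) = 80640/25150 = 3.20636
r = ln(3.20636) / 21 = 1.16514 / 21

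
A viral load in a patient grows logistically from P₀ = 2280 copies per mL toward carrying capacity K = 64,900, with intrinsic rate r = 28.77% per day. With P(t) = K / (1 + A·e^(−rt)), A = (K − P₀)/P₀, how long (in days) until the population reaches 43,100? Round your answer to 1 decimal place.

t ≈ 13.9 days

A = (64900 − 2280)/2280 = 27.46491
43100 = 64900/(1 + 27.46491·e^(−0.2877t)) → 1 + 27.46491·e^(−0.2877t) = 1.5058
e^(−0.2877t) = 0.018416 → t = ln(54.2999)/0.2877 = 3.99452/0.2877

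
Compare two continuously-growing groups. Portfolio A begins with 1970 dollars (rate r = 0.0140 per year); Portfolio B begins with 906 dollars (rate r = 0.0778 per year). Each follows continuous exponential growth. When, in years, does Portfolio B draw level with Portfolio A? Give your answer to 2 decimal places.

1970·e^(0.014t) = 906·e^(0.0778t)
1970/906 = e^((0.0778 − 0.014)t) → ln(2.17439) = 0.0638·t
t = 0.77675 / 0.0638

t ≈ 12.17 years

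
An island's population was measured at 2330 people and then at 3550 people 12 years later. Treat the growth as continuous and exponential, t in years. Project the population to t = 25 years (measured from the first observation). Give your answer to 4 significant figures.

≈ 5,602 people

r = ln(3550/2330) / 12 ≈ 0.03509 per year
P(25) = 2330 · e^(0.03509·25) = 2330 · 2.40428 ≈ 5601.96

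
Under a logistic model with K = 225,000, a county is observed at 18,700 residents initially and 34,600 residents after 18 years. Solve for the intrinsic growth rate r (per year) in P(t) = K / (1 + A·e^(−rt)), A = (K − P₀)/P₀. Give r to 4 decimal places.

r ≈ 0.0386 per year

A = (225000 − 18700)/18700 = 11.03209
34600 = 225000/(1 + 11.03209·e^(−r·18)) → e^(−18r) = (6.50289 − 1)/11.03209 = 0.498808
r = −ln(0.498808)/18 = 0.69553/18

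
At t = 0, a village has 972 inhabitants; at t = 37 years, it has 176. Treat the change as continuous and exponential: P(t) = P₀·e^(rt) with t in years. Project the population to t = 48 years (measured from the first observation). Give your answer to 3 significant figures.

≈ 106 inhabitants

r = ln(176/972) / 37 ≈ -0.046186 per year
P(48) = 972 · e^(-0.046186·48) = 972 · 0.10894 ≈ 105.89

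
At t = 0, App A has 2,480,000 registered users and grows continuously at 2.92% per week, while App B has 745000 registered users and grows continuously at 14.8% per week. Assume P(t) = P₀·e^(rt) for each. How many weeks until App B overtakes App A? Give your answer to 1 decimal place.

t ≈ 10.1 weeks

2480000·e^(0.0292t) = 745000·e^(0.148t)
2480000/745000 = e^((0.148 − 0.0292)t) → ln(3.32886) = 0.1188·t
t = 1.20263 / 0.1188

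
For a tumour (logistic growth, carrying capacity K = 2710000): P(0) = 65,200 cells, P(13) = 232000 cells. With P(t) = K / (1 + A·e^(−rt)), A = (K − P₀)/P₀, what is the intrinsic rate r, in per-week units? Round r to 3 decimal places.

A = (2710000 − 65200)/65200 = 40.56442
232000 = 2710000/(1 + 40.56442·e^(−r·13)) → e^(−13r) = (11.68103 − 1)/40.56442 = 0.26331
r = −ln(0.26331)/13 = 1.33442/13

r ≈ 0.103 per week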